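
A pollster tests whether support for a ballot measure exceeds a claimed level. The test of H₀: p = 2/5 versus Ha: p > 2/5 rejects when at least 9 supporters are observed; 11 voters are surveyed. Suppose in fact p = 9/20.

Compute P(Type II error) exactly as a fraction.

8070737386943/8192000000000

Under the alternative p = 9/20, K ~ Binomial(11, 9/20); β is the probability the test does not reject, P(K < 9).
Equivalently, β = 1 − P(K ≥ 9) = 8070737386943/8192000000000.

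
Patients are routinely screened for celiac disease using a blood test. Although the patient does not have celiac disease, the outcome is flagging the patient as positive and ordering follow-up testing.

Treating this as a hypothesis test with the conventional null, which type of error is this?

The null hypothesis here is that the patient does not have celiac disease.
'Flagging the patient as positive and ordering follow-up testing' corresponds to rejecting H₀.
H₀ was rejected but H₀ is true — a Type I error (false positive).

Type I error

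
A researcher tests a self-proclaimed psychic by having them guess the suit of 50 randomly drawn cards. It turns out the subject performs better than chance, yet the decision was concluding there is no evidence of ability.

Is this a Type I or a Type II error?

The null hypothesis here is that the subject is guessing at random (p = 1/4).
'Concluding there is no evidence of ability' corresponds to failing to reject H₀.
H₀ was not rejected but H₀ is false — a Type II error (false negative).

Type II error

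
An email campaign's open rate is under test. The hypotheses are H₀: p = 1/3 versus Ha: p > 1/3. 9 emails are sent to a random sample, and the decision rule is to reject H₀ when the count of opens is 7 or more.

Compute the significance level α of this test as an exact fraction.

Under H₀, X ~ Binomial(9, 1/3), and α = P(X ≥ 7).
P(X ≥ 7) = Σ_{j=7}^{9} C(9,j)·(1/3)^j·(2/3)^{9-j} = 163/19683.

163/19683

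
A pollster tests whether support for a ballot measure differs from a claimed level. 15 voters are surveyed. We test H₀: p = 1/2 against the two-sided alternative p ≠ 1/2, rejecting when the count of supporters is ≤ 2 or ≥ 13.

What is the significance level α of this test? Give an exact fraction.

α = P(K ≤ 2 or K ≥ 13 | p = 1/2), K ~ Binomial(15, 1/2).
By symmetry, α = 2·P(K ≤ 2) = 2·(1 + 15 + 105)/32768 = 242/32768 = 121/16384.

121/16384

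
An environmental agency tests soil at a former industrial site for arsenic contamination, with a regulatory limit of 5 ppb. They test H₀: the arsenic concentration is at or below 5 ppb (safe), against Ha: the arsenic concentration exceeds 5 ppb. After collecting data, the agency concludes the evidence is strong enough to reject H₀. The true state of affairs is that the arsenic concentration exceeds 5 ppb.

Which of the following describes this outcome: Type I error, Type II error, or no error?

The test rejected a false H₀ — the decision matches the true state.

Neither — the decision is correct.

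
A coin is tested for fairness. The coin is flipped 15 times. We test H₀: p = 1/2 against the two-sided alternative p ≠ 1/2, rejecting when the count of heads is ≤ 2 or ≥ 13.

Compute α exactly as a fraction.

The significance level is the null-hypothesis probability of the rejection region {≤2} ∪ {≥13}.
The two tails are symmetric, so α = 2·(1 + 15 + 105)/2^15 = 242/32768 = 121/16384.

121/16384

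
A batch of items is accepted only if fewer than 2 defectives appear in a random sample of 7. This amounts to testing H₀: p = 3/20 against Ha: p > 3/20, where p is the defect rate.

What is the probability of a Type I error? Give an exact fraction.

α = P(reject H₀ | H₀ true) = P(K ≥ 2 | p = 3/20), K ~ Binomial(7, 3/20).
Computing the lower-tail complement: 1 − 458613811/640000000 = 181386189/640000000.

181386189/640000000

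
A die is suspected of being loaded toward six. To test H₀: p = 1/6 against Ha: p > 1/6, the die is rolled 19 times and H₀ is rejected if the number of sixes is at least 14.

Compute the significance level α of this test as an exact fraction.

α = P(reject H₀ | H₀ true) = P(K ≥ 14 | p = 1/6), with K ~ Binomial(19, 1/6).
Adding the binomial terms for j = 14 through 19 with p = 1/6 yields 1620229/25389989167104.

1620229/25389989167104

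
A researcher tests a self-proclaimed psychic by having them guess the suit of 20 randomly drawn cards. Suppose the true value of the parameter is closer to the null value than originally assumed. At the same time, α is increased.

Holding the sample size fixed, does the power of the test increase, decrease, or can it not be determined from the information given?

The first change alone would make β increase; the second alone would make β decrease. Which effect dominates depends on the magnitudes, which are not given.
Since power = 1 − β, the effect on power is likewise indeterminate.

Cannot be determined from the information given.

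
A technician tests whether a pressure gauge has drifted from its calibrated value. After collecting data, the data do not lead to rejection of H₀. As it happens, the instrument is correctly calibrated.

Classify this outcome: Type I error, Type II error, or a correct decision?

No error — this is a correct decision.

The conventional null hypothesis here is that the instrument is correctly calibrated.
The test retained a true H₀ — the decision matches the true state.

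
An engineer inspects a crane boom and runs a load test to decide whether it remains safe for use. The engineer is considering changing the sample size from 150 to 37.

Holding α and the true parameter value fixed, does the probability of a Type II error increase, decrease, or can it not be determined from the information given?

It increases.

With less data the test statistic is noisier; under Ha, more outcomes land inside the acceptance region.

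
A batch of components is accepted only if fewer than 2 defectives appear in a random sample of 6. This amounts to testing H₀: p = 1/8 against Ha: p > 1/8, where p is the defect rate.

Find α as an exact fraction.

Under H₀, S ~ Binomial(6, 1/8); the Type I error rate is P(S ≥ 2).
Computing the lower-tail complement: 1 − 218491/262144 = 43653/262144.

43653/262144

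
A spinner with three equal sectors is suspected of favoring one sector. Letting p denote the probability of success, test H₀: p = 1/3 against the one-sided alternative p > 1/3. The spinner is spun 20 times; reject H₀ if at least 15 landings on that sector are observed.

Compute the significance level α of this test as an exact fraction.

The Type I error probability is α = P(S ≥ 15) computed under H₀, where S ~ Binomial(20, 1/3).
Adding the binomial terms for j = 15 through 20 with p = 1/3 yields 64841/387420489.

64841/387420489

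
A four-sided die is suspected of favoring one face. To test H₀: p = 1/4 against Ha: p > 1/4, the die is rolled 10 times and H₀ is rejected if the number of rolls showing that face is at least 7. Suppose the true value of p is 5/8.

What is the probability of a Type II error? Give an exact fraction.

148513581/268435456

Under the alternative p = 5/8, S ~ Binomial(10, 5/8); β is the probability the test does not reject, P(S < 7).
Adding the binomial probabilities P(S=0)+…+P(S=6) at p = 5/8 gives 148513581/268435456.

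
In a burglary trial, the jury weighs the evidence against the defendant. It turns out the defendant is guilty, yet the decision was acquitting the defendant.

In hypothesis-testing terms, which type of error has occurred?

Type II error

The null hypothesis here is that the defendant is innocent.
'Acquitting the defendant' corresponds to failing to reject H₀.
H₀ was not rejected but H₀ is false — a Type II error (false negative).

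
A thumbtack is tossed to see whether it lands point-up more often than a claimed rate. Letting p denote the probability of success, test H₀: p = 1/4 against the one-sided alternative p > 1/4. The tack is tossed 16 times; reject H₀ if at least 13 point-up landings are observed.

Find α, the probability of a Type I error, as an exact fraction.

α = P(reject H₀ | H₀ true) = P(K ≥ 13 | p = 1/4), with K ~ Binomial(16, 1/4).
Adding the binomial terms for j = 13 through 16 with p = 1/4 yields 16249/4294967296.

16249/4294967296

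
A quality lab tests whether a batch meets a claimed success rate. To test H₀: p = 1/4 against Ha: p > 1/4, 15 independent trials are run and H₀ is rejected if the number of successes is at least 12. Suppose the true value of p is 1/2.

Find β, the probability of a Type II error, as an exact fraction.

Under the alternative p = 1/2, X ~ Binomial(15, 1/2); β is the probability the test does not reject, P(X < 12).
Summing C(15,j)·(1/2)^j·(1/2)^{15-j} for j = 0..11 gives 503/512.

503/512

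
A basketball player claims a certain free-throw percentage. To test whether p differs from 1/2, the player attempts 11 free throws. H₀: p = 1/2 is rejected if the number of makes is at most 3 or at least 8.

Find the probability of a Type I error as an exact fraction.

The significance level is the null-hypothesis probability of the rejection region {≤3} ∪ {≥8}.
By symmetry, α = 2·P(S ≤ 3) = 2·(1 + 11 + 55 + 165)/2048 = 464/2048 = 29/128.

29/128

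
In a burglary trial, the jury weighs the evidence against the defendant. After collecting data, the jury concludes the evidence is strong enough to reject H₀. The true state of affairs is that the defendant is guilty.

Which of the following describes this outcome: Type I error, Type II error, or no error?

The conventional null hypothesis here is that the defendant is innocent.
The test rejected a false H₀ — the decision matches the true state.

No error — this is a correct decision.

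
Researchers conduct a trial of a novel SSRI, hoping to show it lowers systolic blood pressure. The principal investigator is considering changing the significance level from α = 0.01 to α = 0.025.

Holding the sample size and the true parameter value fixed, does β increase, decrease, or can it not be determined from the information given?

With a larger α the critical value moves toward the center, so more of the Ha sampling distribution lies in the rejection region.

It decreases.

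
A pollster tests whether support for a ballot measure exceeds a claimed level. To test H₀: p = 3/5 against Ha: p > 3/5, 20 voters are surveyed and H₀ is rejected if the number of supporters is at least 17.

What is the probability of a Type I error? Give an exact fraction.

1522175101281/95367431640625

Under H₀, Y ~ Binomial(20, 3/5), and α = P(Y ≥ 17).
P(Y ≥ 17) = Σ_{j=17}^{20} C(20,j)·(3/5)^j·(2/5)^{20-j} = 1522175101281/95367431640625.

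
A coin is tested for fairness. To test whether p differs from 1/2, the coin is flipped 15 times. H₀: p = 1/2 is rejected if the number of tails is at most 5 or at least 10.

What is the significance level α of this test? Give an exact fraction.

Under H₀, X ~ Binomial(15, 1/2); α is the probability of landing in either tail, P(X ≤ 5) + P(X ≥ 10).
By symmetry, α = 2·P(X ≤ 5) = 2·(1 + 15 + 105 + 455 + 1365 + 3003)/32768 = 9888/32768 = 309/1024.

309/1024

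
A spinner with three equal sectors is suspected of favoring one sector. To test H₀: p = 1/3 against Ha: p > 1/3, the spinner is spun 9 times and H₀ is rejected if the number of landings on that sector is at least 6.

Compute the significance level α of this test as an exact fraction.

α = P(reject H₀ | H₀ true) = P(K ≥ 6 | p = 1/3), with K ~ Binomial(9, 1/3).
Summing C(9,j)(1/3)^j(2/3)^{9−j} for j = 6,…,9 gives 835/19683.

835/19683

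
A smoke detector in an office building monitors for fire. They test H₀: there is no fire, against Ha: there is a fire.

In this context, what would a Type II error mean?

A Type II error would mean concluding that there is no fire (or at least failing to establish that there is a fire) when in fact there is a fire.

A Type II error is failing to reject H₀ when H₀ is false.
Here that means remaining silent when actually there is a fire.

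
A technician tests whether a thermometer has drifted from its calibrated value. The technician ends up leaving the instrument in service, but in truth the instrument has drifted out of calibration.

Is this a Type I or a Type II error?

The null hypothesis here is that the instrument is correctly calibrated.
'Leaving the instrument in service' corresponds to failing to reject H₀.
H₀ was not rejected but H₀ is false — a Type II error (false negative).

Type II error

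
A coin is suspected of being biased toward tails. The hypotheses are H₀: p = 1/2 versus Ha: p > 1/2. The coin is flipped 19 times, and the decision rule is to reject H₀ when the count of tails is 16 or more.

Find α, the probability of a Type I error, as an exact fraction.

145/65536

α = P(reject H₀ | H₀ true) = P(S ≥ 16 | p = 1/2), with S ~ Binomial(19, 1/2).
That's C(19,16) + C(19,17) + C(19,18) + C(19,19) over 2^19, i.e. (969 + 171 + 19 + 1)/524288 = 1160/524288 = 145/65536.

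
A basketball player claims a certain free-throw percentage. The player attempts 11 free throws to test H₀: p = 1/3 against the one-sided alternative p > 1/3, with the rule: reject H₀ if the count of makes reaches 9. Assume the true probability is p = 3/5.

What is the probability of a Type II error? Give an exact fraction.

8604328/9765625

A Type II error is failing to reject when Ha holds: with p = 3/5, β = P(Y ≤ 8).
Equivalently, β = 1 − P(Y ≥ 9) = 8604328/9765625.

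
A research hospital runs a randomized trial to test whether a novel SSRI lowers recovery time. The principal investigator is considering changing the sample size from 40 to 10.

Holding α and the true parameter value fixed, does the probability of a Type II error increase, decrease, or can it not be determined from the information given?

It increases.

Reducing n widens both sampling distributions, so the test has less ability to distinguish Ha from H₀.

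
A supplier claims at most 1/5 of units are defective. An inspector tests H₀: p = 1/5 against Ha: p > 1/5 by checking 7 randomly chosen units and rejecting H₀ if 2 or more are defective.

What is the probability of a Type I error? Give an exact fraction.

Under H₀, K ~ Binomial(7, 1/5); the Type I error rate is P(K ≥ 2).
Via the complement, α = 1 − Σ_{j=0}^{1} C(7,j)(1/5)^j(4/5)^{7-j} = 33069/78125.

33069/78125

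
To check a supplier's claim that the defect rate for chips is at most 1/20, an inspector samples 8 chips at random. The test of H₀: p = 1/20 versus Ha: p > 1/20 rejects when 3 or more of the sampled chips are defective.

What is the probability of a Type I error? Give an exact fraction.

148178379/25600000000

The significance level is the probability, assuming p = 1/20, of seeing 3 or more defectives in 8 draws.
α = 1 − P(Y ≤ 2) = 1 − 25451821621/25600000000 = 148178379/25600000000.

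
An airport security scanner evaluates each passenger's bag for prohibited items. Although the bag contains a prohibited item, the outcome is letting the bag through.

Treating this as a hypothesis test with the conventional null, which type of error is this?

Type II error

The null hypothesis here is that the bag contains no prohibited items.
'Letting the bag through' corresponds to failing to reject H₀.
H₀ was not rejected but H₀ is false — a Type II error (false negative).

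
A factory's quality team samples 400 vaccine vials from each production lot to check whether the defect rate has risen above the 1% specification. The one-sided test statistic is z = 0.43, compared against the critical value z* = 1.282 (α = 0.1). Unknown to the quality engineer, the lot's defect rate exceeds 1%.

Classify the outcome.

Type II error

The conventional null hypothesis is that the lot's defect rate is 1% (within specification).
Since z = 0.43 ≤ z* = 1.282, H₀ is not rejected.
H₀ is false (actually the lot's defect rate exceeds 1%).
Failing to reject a false H₀ is a Type II error.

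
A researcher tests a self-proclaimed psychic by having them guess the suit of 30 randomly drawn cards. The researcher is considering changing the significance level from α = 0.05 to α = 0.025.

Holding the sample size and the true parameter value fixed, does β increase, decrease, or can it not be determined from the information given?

It increases.

A smaller α moves the rejection region further into the tail. With the alternative true, more outcomes now fall outside the rejection region, so failing to reject becomes more likely.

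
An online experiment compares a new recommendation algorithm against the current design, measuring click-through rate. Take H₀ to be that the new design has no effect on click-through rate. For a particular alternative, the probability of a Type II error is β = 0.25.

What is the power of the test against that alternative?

Power = 1 − β = 1 − 0.25 = 0.75.

0.75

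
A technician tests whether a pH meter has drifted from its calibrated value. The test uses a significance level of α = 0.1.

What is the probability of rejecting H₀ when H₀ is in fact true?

0.1

The significance level α is, by definition, the probability of a Type I error — P(reject H₀ | H₀ true).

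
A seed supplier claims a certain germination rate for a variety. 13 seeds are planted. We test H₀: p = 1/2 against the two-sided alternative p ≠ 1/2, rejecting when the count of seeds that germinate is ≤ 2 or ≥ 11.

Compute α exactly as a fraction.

α = P(K ≤ 2 or K ≥ 11 | p = 1/2), K ~ Binomial(13, 1/2).
By symmetry, α = 2·P(K ≤ 2) = 2·(1 + 13 + 78)/8192 = 184/8192 = 23/1024.

23/1024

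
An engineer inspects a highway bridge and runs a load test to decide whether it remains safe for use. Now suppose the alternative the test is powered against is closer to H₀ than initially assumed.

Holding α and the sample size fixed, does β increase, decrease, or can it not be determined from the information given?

When the true parameter is near the null value, the test has a harder time distinguishing Ha from H₀.

It increases.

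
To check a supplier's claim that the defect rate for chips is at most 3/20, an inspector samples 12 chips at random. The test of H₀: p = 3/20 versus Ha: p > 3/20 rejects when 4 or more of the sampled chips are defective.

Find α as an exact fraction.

The significance level is the probability, assuming p = 3/20, of seeing 4 or more defectives in 12 draws.
α = 1 − P(S ≤ 3) = 1 − 743664573512687/819200000000000 = 75535426487313/819200000000000.

75535426487313/819200000000000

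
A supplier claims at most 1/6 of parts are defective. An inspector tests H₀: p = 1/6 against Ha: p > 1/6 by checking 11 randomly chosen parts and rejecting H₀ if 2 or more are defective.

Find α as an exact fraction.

12909191/22674816

α = P(reject H₀ | H₀ true) = P(K ≥ 2 | p = 1/6), K ~ Binomial(11, 1/6).
Via the complement, α = 1 − Σ_{j=0}^{1} C(11,j)(1/6)^j(5/6)^{11-j} = 12909191/22674816.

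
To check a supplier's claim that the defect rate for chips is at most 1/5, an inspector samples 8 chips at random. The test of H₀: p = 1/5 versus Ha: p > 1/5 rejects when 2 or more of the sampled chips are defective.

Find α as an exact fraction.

194017/390625

Under H₀, Y ~ Binomial(8, 1/5); the Type I error rate is P(Y ≥ 2).
Computing the lower-tail complement: 1 − 196608/390625 = 194017/390625.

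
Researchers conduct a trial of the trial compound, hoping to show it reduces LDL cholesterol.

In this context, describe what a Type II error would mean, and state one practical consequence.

A Type II error would mean concluding that the drug has no effect on LDL cholesterol (or at least failing to establish that the drug reduces LDL cholesterol) when in fact the drug reduces LDL cholesterol. Consequence: the development investment is written off despite the drug actually working.

With the conventional null hypothesis that the drug has no effect on LDL cholesterol:
A Type II error is failing to reject H₀ when H₀ is false.
Here that means concluding there is insufficient evidence that the drug works when actually the drug reduces LDL cholesterol.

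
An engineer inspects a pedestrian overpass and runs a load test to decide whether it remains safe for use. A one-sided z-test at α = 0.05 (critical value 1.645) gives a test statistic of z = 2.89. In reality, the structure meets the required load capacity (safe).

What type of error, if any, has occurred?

Type I error

The conventional null hypothesis is that the structure meets the required load capacity (safe).
Since z = 2.89 > z* = 1.645, H₀ is rejected.
H₀ is true (actually the structure meets the required load capacity (safe)).
Rejecting a true H₀ is a Type I error.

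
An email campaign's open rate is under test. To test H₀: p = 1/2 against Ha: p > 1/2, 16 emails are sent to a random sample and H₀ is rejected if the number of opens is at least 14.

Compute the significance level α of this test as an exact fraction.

137/65536

The Type I error probability is α = P(K ≥ 14) computed under H₀, where K ~ Binomial(16, 1/2).
Summing the upper tail: (120 + 16 + 1) / 2^16 = 137/65536.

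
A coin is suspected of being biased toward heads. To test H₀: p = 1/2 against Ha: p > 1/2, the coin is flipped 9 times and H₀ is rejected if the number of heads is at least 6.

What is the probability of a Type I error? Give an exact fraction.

α = P(reject H₀ | H₀ true) = P(S ≥ 6 | p = 1/2), with S ~ Binomial(9, 1/2).
That's C(9,6) + C(9,7) + C(9,8) + C(9,9) over 2^9, i.e. (84 + 36 + 9 + 1)/512 = 130/512 = 65/256.

65/256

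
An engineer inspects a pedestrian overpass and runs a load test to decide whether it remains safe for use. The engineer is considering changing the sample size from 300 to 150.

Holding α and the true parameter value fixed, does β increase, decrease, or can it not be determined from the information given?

A smaller sample increases the standard error, so the sampling distributions under H₀ and Ha overlap more.

It increases.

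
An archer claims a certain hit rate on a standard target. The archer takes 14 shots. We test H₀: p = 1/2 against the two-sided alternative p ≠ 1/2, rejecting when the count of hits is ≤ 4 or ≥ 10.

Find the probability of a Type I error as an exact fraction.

1471/8192

The significance level is the null-hypothesis probability of the rejection region {≤4} ∪ {≥10}.
By symmetry, α = 2·P(S ≤ 4) = 2·(1 + 14 + 91 + 364 + 1001)/16384 = 2942/16384 = 1471/8192.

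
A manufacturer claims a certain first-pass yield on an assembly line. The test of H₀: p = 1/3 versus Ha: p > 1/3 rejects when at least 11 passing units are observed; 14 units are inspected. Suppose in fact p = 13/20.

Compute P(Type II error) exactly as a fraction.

638569946045404807/819200000000000000

A Type II error is failing to reject when Ha holds: with p = 13/20, β = P(Y ≤ 10).
Equivalently, β = 1 − P(Y ≥ 11) = 638569946045404807/819200000000000000.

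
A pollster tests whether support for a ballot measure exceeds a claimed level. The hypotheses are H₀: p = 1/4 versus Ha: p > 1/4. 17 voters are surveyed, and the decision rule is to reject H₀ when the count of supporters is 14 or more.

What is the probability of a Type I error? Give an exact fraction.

4909/4294967296

α = P(reject H₀ | H₀ true) = P(S ≥ 14 | p = 1/4), with S ~ Binomial(17, 1/4).
P(S ≥ 14) = Σ_{j=14}^{17} C(17,j)·(1/4)^j·(3/4)^{17-j} = 4909/4294967296.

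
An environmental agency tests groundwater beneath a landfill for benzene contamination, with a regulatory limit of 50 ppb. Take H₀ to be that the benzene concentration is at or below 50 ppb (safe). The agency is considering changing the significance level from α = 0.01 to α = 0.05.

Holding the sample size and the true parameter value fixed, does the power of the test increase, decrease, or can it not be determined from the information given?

It increases.

A larger α widens the rejection region, so when the alternative is true more outcomes lead to rejection — failing to reject becomes less likely.
Since power = 1 − β and β decreases, power increases.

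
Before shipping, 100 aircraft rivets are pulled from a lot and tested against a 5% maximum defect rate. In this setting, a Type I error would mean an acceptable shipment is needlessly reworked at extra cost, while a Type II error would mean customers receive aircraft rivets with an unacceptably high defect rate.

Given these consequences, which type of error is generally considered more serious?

Type II error

The Type II consequence (customers receive aircraft rivets with an unacceptably high defect rate) is more severe than the Type I consequence (an acceptable shipment is needlessly reworked at extra cost).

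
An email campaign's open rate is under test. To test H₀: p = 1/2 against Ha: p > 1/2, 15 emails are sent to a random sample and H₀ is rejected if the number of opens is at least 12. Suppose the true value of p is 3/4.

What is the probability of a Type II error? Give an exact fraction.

Under the alternative p = 3/4, Y ~ Binomial(15, 3/4); β is the probability the test does not reject, P(Y < 12).
Adding the binomial probabilities P(Y=0)+…+P(Y=11) at p = 3/4 gives 144609703/268435456.

144609703/268435456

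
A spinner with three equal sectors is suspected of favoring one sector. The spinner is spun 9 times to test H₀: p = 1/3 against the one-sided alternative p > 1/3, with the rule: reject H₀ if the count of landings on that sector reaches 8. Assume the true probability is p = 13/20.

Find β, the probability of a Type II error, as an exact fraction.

112501116301/128000000000

β = P(fail to reject H₀ | Ha true) = P(Y ≤ 7 | p = 13/20), Y ~ Binomial(9, 13/20).
Adding the binomial probabilities P(Y=0)+…+P(Y=7) at p = 13/20 gives 112501116301/128000000000.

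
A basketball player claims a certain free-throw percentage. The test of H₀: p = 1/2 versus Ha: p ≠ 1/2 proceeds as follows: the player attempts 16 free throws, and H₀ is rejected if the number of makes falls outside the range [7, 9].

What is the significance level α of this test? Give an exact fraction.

14893/32768

The significance level is the null-hypothesis probability of the rejection region {≤6} ∪ {≥10}.
By symmetry, α = 2·P(K ≤ 6) = 2·(1 + 16 + 120 + 560 + 1820 + 4368 + 8008)/65536 = 29786/65536 = 14893/32768.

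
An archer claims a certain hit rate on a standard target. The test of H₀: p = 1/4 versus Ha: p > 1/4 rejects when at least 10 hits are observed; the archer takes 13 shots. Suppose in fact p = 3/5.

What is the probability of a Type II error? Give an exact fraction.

202983472/244140625

β = P(fail to reject H₀ | Ha true) = P(Y ≤ 9 | p = 3/5), Y ~ Binomial(13, 3/5).
Equivalently, β = 1 − P(Y ≥ 10) = 202983472/244140625.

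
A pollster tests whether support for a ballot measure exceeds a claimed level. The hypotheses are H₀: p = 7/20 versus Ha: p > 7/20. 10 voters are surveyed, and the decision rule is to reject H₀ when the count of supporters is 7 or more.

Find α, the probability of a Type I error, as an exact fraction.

α = P(reject H₀ | H₀ true) = P(S ≥ 7 | p = 7/20), with S ~ Binomial(10, 7/20).
P(S ≥ 7) = Σ_{j=7}^{10} C(10,j)·(7/20)^j·(13/20)^{10-j} = 66622158071/2560000000000.

66622158071/2560000000000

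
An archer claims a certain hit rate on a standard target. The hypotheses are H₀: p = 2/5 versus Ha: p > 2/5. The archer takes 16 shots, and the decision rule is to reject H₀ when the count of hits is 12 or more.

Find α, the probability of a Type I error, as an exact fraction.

149405696/30517578125

α = P(reject H₀ | H₀ true) = P(X ≥ 12 | p = 2/5), with X ~ Binomial(16, 2/5).
Summing C(16,j)(2/5)^j(3/5)^{16−j} for j = 12,…,16 gives 149405696/30517578125.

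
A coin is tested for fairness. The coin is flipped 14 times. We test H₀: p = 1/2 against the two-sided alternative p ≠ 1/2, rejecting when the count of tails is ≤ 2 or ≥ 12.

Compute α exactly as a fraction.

53/4096

The significance level is the null-hypothesis probability of the rejection region {≤2} ∪ {≥12}.
By symmetry, α = 2·P(K ≤ 2) = 2·(1 + 14 + 91)/16384 = 212/16384 = 53/4096.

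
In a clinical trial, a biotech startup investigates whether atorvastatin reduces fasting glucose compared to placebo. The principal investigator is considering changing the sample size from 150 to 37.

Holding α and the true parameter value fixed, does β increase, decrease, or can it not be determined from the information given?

With less data the test statistic is noisier; under Ha, more outcomes land inside the acceptance region.

It increases.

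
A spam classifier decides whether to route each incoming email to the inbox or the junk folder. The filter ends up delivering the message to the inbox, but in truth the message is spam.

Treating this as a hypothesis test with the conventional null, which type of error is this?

Type II error

The null hypothesis here is that the message is legitimate (not spam).
'Delivering the message to the inbox' corresponds to failing to reject H₀.
H₀ was not rejected but H₀ is false — a Type II error (false negative).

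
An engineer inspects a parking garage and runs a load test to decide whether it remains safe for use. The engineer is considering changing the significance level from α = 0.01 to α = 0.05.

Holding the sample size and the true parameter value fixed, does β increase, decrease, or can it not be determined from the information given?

It decreases.

With a larger α the critical value moves toward the center, so more of the Ha sampling distribution lies in the rejection region.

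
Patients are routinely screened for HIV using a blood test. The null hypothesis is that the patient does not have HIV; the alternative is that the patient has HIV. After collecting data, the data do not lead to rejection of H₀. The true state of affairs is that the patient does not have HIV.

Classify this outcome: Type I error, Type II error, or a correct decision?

No error — this is a correct decision.

The test retained a true H₀ — the decision matches the true state.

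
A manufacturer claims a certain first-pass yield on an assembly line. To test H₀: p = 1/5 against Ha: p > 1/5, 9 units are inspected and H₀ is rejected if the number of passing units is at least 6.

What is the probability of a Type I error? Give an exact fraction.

5989/1953125

The Type I error probability is α = P(X ≥ 6) computed under H₀, where X ~ Binomial(9, 1/5).
Summing C(9,j)(1/5)^j(4/5)^{9−j} for j = 6,…,9 gives 5989/1953125.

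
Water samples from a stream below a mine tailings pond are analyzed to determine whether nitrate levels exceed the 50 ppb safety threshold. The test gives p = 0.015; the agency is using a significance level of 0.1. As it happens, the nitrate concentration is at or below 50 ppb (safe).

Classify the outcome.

Type I error

The conventional null hypothesis is that the nitrate concentration is at or below 50 ppb (safe).
Since p = 0.015 < α = 0.1, H₀ is rejected.
H₀ is true (actually the nitrate concentration is at or below 50 ppb (safe)).
Rejecting a true H₀ is a Type I error.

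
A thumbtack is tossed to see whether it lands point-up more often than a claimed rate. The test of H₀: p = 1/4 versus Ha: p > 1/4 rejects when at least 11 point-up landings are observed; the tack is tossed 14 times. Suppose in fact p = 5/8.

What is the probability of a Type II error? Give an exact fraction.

β = P(fail to reject H₀ | Ha true) = P(S ≤ 10 | p = 5/8), S ~ Binomial(14, 5/8).
Equivalently, β = 1 − P(S ≥ 11) = 1830419739927/2199023255552.

1830419739927/2199023255552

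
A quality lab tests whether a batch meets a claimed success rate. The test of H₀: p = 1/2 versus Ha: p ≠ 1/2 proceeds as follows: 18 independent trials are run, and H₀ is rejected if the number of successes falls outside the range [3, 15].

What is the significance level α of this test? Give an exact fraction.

43/32768

α = P(Y ≤ 2 or Y ≥ 16 | p = 1/2), Y ~ Binomial(18, 1/2).
By symmetry, α = 2·P(Y ≤ 2) = 2·(1 + 18 + 153)/262144 = 344/262144 = 43/32768.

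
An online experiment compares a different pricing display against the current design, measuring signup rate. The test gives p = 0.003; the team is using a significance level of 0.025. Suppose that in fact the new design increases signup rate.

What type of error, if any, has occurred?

No error (correct decision).

The conventional null hypothesis is that the new design has no effect on signup rate.
Since p = 0.003 < α = 0.025, H₀ is rejected.
H₀ is false (actually the new design increases signup rate).
The decision matches the true state — no error.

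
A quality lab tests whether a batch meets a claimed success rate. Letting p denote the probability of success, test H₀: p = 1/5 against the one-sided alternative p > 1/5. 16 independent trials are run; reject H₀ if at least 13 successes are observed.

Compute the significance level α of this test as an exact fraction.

α = P(reject H₀ | H₀ true) = P(S ≥ 13 | p = 1/5), with S ~ Binomial(16, 1/5).
P(S ≥ 13) = Σ_{j=13}^{16} C(16,j)·(1/5)^j·(4/5)^{16-j} = 1513/6103515625.

1513/6103515625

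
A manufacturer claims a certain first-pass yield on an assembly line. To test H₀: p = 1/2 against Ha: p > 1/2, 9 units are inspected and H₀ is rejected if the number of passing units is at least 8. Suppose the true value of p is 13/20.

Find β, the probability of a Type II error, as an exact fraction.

A Type II error is failing to reject when Ha holds: with p = 13/20, β = P(K ≤ 7).
Equivalently, β = 1 − P(K ≥ 8) = 112501116301/128000000000.

112501116301/128000000000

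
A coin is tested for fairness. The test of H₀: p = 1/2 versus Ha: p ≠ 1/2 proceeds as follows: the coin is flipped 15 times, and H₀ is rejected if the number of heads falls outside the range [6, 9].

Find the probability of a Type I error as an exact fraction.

Under H₀, S ~ Binomial(15, 1/2); α is the probability of landing in either tail, P(S ≤ 5) + P(S ≥ 10).
By symmetry, α = 2·P(S ≤ 5) = 2·(1 + 15 + 105 + 455 + 1365 + 3003)/32768 = 9888/32768 = 309/1024.

309/1024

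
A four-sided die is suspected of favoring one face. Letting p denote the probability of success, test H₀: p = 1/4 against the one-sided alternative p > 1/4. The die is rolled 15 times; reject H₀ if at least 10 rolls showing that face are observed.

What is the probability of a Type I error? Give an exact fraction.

426785/536870912

α = P(reject H₀ | H₀ true) = P(S ≥ 10 | p = 1/4), with S ~ Binomial(15, 1/4).
Summing C(15,j)(1/4)^j(3/4)^{15−j} for j = 10,…,15 gives 426785/536870912.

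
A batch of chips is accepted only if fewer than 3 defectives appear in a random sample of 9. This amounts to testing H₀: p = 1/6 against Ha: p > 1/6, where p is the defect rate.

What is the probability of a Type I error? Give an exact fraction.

898223/5038848

α = P(reject H₀ | H₀ true) = P(Y ≥ 3 | p = 1/6), Y ~ Binomial(9, 1/6).
Via the complement, α = 1 − Σ_{j=0}^{2} C(9,j)(1/6)^j(5/6)^{9-j} = 898223/5038848.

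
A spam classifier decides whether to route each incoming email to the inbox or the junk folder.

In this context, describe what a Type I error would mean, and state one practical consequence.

With the conventional null hypothesis that the message is legitimate (not spam):
A Type I error is rejecting H₀ when H₀ is true.
Here that means sending the message to the spam folder when actually the message is legitimate (not spam).

A Type I error would mean concluding that the message is spam when in fact the message is legitimate (not spam). Consequence: a legitimate email — possibly an important one — is hidden in the spam folder.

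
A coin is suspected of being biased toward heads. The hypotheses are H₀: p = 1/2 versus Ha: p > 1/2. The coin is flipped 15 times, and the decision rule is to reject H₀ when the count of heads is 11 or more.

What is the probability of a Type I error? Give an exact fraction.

1941/32768

α = P(reject H₀ | H₀ true) = P(K ≥ 11 | p = 1/2), with K ~ Binomial(15, 1/2).
Summing the upper tail: (1365 + 455 + 105 + 15 + 1) / 2^15 = 1941/32768.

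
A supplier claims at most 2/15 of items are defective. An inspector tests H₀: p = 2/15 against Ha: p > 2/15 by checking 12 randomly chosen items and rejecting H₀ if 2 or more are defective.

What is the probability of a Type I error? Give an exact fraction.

63436403311256/129746337890625

Under H₀, K ~ Binomial(12, 2/15); the Type I error rate is P(K ≥ 2).
Computing the lower-tail complement: 1 − 66309934579369/129746337890625 = 63436403311256/129746337890625.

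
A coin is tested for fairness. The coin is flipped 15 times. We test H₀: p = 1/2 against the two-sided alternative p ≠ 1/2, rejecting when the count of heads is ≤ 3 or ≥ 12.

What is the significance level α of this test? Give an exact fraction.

Under H₀, S ~ Binomial(15, 1/2); α is the probability of landing in either tail, P(S ≤ 3) + P(S ≥ 12).
The two tails are symmetric, so α = 2·(1 + 15 + 105 + 455)/2^15 = 1152/32768 = 9/256.

9/256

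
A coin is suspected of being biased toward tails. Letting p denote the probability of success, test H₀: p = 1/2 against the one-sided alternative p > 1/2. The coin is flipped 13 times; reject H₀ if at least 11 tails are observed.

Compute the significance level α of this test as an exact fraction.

Under H₀, S ~ Binomial(13, 1/2), and α = P(S ≥ 11).
That's C(13,11) + C(13,12) + C(13,13) over 2^13, i.e. (78 + 13 + 1)/8192 = 92/8192 = 23/2048.

23/2048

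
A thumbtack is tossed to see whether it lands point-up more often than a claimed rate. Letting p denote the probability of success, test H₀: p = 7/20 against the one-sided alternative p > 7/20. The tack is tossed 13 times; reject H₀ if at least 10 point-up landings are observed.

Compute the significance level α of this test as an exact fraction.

5149806264519/2048000000000000

Under H₀, S ~ Binomial(13, 7/20), and α = P(S ≥ 10).
Summing C(13,j)(7/20)^j(13/20)^{13−j} for j = 10,…,13 gives 5149806264519/2048000000000000.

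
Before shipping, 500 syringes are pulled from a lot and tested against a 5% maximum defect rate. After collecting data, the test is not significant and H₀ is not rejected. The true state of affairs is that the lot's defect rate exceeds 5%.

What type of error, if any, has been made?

Type II error

The conventional null hypothesis here is that the lot's defect rate is 5% (within specification).
H₀ was not rejected, but H₀ is actually false.
Failing to reject a false null hypothesis is a Type II error (false negative).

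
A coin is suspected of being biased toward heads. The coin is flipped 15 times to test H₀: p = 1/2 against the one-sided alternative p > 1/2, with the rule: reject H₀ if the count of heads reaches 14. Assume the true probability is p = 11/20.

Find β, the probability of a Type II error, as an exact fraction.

16356278262148423407/16384000000000000000

Under the alternative p = 11/20, X ~ Binomial(15, 11/20); β is the probability the test does not reject, P(X < 14).
Summing C(15,j)·(11/20)^j·(9/20)^{15-j} for j = 0..13 gives 16356278262148423407/16384000000000000000.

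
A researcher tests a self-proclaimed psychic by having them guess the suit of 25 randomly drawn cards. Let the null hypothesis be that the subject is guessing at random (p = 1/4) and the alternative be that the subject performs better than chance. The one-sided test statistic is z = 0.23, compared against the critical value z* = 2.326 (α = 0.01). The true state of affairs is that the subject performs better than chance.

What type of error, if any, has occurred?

Since z = 0.23 ≤ z* = 2.326, H₀ is not rejected.
H₀ is false (actually the subject performs better than chance).
Failing to reject a false H₀ is a Type II error.

Type II error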